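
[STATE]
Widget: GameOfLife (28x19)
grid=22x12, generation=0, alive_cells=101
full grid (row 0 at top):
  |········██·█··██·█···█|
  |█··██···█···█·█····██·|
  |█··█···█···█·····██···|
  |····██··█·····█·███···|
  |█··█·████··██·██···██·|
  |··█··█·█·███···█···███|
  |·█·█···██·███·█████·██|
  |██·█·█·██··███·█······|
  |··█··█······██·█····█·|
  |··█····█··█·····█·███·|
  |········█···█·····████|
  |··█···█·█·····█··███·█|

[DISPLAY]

Gen: 0                      
········██·█··██·█···█      
█··██···█···█·█····██·      
█··█···█···█·····██···      
····██··█·····█·███···      
█··█·████··██·██···██·      
··█··█·█·███···█···███      
·█·█···██·███·█████·██      
██·█·█·██··███·█······      
··█··█······██·█····█·      
··█····█··█·····█·███·      
········█···█·····████      
··█···█·█·····█··███·█      
                            
                            
                            
                            
                            
                            


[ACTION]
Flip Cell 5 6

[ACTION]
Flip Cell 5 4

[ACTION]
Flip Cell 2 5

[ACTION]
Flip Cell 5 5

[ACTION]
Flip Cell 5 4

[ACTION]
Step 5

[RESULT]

Gen: 5                      
···█······██·······█··      
···█·██··█··█······█··      
·······███············      
·█·····█··█·█··█······      
█·····█·····█··█······      
█······█······██······      
██████·······██·███···      
███·██·······█··█·██·█      
····██········█·····██      
··········█···█·█·█···      
········██·····██·█···      
········██······██····      
                            
                            
                            
                            
                            
                            


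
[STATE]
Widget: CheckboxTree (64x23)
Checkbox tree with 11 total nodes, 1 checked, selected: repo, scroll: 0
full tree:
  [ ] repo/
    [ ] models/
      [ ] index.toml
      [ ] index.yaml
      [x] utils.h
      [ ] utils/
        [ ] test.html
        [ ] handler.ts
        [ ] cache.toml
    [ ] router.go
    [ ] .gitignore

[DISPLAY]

>[-] repo/                                                      
   [-] models/                                                  
     [ ] index.toml                                             
     [ ] index.yaml                                             
     [x] utils.h                                                
     [ ] utils/                                                 
       [ ] test.html                                            
       [ ] handler.ts                                           
       [ ] cache.toml                                           
   [ ] router.go                                                
   [ ] .gitignore                                               
                                                                
                                                                
                                                                
                                                                
                                                                
                                                                
                                                                
                                                                
                                                                
                                                                
                                                                
                                                                


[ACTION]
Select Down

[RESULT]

 [-] repo/                                                      
>  [-] models/                                                  
     [ ] index.toml                                             
     [ ] index.yaml                                             
     [x] utils.h                                                
     [ ] utils/                                                 
       [ ] test.html                                            
       [ ] handler.ts                                           
       [ ] cache.toml                                           
   [ ] router.go                                                
   [ ] .gitignore                                               
                                                                
                                                                
                                                                
                                                                
                                                                
                                                                
                                                                
                                                                
                                                                
                                                                
                                                                
                                                                


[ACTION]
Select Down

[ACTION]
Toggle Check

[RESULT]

 [-] repo/                                                      
   [-] models/                                                  
>    [x] index.toml                                             
     [ ] index.yaml                                             
     [x] utils.h                                                
     [ ] utils/                                                 
       [ ] test.html                                            
       [ ] handler.ts                                           
       [ ] cache.toml                                           
   [ ] router.go                                                
   [ ] .gitignore                                               
                                                                
                                                                
                                                                
                                                                
                                                                
                                                                
                                                                
                                                                
                                                                
                                                                
                                                                
                                                                


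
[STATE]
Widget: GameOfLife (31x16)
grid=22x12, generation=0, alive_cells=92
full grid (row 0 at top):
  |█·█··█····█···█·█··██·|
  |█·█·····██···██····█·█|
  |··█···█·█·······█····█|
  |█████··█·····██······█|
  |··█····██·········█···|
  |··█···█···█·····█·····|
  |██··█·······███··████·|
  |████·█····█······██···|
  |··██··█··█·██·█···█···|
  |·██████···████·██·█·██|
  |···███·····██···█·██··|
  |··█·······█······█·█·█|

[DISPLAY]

Gen: 0                         
█·█··█····█···█·█··██·         
█·█·····██···██····█·█         
··█···█·█·······█····█         
█████··█·····██······█         
··█····██·········█···         
··█···█···█·····█·····         
██··█·······███··████·         
████·█····█······██···         
··██··█··█·██·█···█···         
·██████···████·██·█·██         
···███·····██···█·██··         
··█·······█······█·█·█         
                               
                               
                               


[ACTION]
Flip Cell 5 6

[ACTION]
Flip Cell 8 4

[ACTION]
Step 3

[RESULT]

Gen: 3                         
··············█····██·         
········███··█·····█·█         
········███·········█·         
········█·············         
······················         
··███·······█·········         
██·██······██·██······         
·····██·········██····         
··█·█··█····██·████···         
█·█·█··█··········███·         
·█···█·············██·         
······················         
                               
                               
                               


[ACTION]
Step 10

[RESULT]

Gen: 13                        
···················██·         
···················█·█         
·█··················█·         
·····█····█···········         
█····██··█··██········         
██···██·█···██········         
██··███·██·█··█·██····         
·█··██···········██···         
█··█······█······█····         
·█·█······█···········         
·····█·█·····██·······         
······█···············         
                               
                               
                               


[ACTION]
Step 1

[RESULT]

Gen: 14                        
···················██·         
···················█·█         
····················█·         
·····██···············         
██··█··█·█·███········         
········█·██··█·······         
··█·····██··██··███···         
·███··█··██·······█···         
██·█·············██···         
··█·█·················         
······█···············         
······█···············         
                               
                               
                               


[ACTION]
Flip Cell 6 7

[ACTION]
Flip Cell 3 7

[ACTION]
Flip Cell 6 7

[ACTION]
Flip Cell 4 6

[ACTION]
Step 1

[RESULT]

Gen: 15                        
···················██·         
···················█·█         
······█·············█·         
·····█·██···█·········         
·········█·███········         
·█············█··█····         
·███···██···██···██···         
█··█····███·····█··█··         
█···█············██···         
·███··················         
·····█················         
······················         
                               
                               
                               


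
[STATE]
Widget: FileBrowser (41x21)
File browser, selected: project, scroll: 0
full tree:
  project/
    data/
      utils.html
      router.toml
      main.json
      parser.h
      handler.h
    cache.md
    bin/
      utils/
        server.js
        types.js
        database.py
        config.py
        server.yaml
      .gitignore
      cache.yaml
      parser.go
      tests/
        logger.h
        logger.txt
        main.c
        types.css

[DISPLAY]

> [-] project/                           
    [+] data/                            
    cache.md                             
    [+] bin/                             
                                         
                                         
                                         
                                         
                                         
                                         
                                         
                                         
                                         
                                         
                                         
                                         
                                         
                                         
                                         
                                         
                                         


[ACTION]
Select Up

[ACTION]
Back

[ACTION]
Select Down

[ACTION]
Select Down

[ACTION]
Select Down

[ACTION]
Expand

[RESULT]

  [-] project/                           
    [+] data/                            
    cache.md                             
  > [-] bin/                             
      [+] utils/                         
      .gitignore                         
      cache.yaml                         
      parser.go                          
      [+] tests/                         
                                         
                                         
                                         
                                         
                                         
                                         
                                         
                                         
                                         
                                         
                                         
                                         


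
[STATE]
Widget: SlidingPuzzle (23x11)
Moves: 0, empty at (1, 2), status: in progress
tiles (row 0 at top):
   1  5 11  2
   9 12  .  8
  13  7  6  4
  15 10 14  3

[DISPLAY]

┌────┬────┬────┬────┐  
│  1 │  5 │ 11 │  2 │  
├────┼────┼────┼────┤  
│  9 │ 12 │    │  8 │  
├────┼────┼────┼────┤  
│ 13 │  7 │  6 │  4 │  
├────┼────┼────┼────┤  
│ 15 │ 10 │ 14 │  3 │  
└────┴────┴────┴────┘  
Moves: 0               
                       


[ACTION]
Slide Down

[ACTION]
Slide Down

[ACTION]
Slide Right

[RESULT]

┌────┬────┬────┬────┐  
│  1 │    │  5 │  2 │  
├────┼────┼────┼────┤  
│  9 │ 12 │ 11 │  8 │  
├────┼────┼────┼────┤  
│ 13 │  7 │  6 │  4 │  
├────┼────┼────┼────┤  
│ 15 │ 10 │ 14 │  3 │  
└────┴────┴────┴────┘  
Moves: 2               
                       


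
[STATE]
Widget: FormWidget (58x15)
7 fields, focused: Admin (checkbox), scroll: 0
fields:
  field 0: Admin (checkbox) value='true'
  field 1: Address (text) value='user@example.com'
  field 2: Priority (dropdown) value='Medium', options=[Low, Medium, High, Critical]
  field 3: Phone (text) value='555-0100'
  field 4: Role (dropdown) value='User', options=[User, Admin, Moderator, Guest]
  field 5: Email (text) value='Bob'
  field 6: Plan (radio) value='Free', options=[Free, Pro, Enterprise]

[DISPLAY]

> Admin:      [x]                                         
  Address:    [user@example.com                          ]
  Priority:   [Medium                                   ▼]
  Phone:      [555-0100                                  ]
  Role:       [User                                     ▼]
  Email:      [Bob                                       ]
  Plan:       (●) Free  ( ) Pro  ( ) Enterprise           
                                                          
                                                          
                                                          
                                                          
                                                          
                                                          
                                                          
                                                          


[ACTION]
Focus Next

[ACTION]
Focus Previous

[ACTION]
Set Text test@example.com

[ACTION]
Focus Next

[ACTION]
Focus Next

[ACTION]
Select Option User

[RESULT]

  Admin:      [x]                                         
  Address:    [user@example.com                          ]
> Priority:   [Medium                                   ▼]
  Phone:      [555-0100                                  ]
  Role:       [User                                     ▼]
  Email:      [Bob                                       ]
  Plan:       (●) Free  ( ) Pro  ( ) Enterprise           
                                                          
                                                          
                                                          
                                                          
                                                          
                                                          
                                                          
                                                          


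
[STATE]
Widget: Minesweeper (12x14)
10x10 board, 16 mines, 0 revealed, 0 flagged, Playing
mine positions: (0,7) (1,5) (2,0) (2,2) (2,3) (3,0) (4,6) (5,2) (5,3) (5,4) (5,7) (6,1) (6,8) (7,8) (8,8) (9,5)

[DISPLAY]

■■■■■■■■■■  
■■■■■■■■■■  
■■■■■■■■■■  
■■■■■■■■■■  
■■■■■■■■■■  
■■■■■■■■■■  
■■■■■■■■■■  
■■■■■■■■■■  
■■■■■■■■■■  
■■■■■■■■■■  
            
            
            
            


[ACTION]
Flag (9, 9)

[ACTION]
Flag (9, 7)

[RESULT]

■■■■■■■■■■  
■■■■■■■■■■  
■■■■■■■■■■  
■■■■■■■■■■  
■■■■■■■■■■  
■■■■■■■■■■  
■■■■■■■■■■  
■■■■■■■■■■  
■■■■■■■■■■  
■■■■■■■⚑■⚑  
            
            
            
            


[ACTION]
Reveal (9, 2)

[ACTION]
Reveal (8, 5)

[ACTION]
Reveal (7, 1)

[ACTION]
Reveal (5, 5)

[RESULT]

■■■■■■■■■■  
■■■■■■■■■■  
■■■■■■■■■■  
■■■■■■■■■■  
■■■■■■■■■■  
■■■■■2■■■■  
■■332113■■  
111    3■■  
    1112■■  
    1■■⚑■⚑  
            
            
            
            


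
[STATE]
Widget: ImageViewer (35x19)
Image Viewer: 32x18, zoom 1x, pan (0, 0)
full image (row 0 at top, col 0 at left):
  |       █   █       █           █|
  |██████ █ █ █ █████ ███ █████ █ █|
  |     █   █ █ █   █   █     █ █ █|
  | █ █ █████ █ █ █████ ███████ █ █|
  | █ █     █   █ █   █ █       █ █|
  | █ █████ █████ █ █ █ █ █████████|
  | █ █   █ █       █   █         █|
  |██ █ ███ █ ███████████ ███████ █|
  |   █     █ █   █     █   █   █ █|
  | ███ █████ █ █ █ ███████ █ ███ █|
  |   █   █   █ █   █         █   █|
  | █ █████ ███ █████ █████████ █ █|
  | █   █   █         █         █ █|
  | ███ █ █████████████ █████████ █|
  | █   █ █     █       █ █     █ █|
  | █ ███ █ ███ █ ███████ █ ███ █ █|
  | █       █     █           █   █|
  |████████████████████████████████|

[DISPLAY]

       █   █       █           █   
██████ █ █ █ █████ ███ █████ █ █   
     █   █ █ █   █   █     █ █ █   
 █ █ █████ █ █ █████ ███████ █ █   
 █ █     █   █ █   █ █       █ █   
 █ █████ █████ █ █ █ █ █████████   
 █ █   █ █       █   █         █   
██ █ ███ █ ███████████ ███████ █   
   █     █ █   █     █   █   █ █   
 ███ █████ █ █ █ ███████ █ ███ █   
   █   █   █ █   █         █   █   
 █ █████ ███ █████ █████████ █ █   
 █   █   █         █         █ █   
 ███ █ █████████████ █████████ █   
 █   █ █     █       █ █     █ █   
 █ ███ █ ███ █ ███████ █ ███ █ █   
 █       █     █           █   █   
████████████████████████████████   
                                   


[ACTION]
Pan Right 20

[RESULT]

           █                       
██ █████ █ █                       
 █     █ █ █                       
 ███████ █ █                       
 █       █ █                       
 █ █████████                       
 █         █                       
██ ███████ █                       
 █   █   █ █                       
████ █ ███ █                       
       █   █                       
████████ █ █                       
         █ █                       
 █████████ █                       
 █ █     █ █                       
██ █ ███ █ █                       
       █   █                       
████████████                       
                                   


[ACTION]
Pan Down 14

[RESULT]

 █ █     █ █                       
██ █ ███ █ █                       
       █   █                       
████████████                       
                                   
                                   
                                   
                                   
                                   
                                   
                                   
                                   
                                   
                                   
                                   
                                   
                                   
                                   
                                   


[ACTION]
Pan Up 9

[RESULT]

 █ █████████                       
 █         █                       
██ ███████ █                       
 █   █   █ █                       
████ █ ███ █                       
       █   █                       
████████ █ █                       
         █ █                       
 █████████ █                       
 █ █     █ █                       
██ █ ███ █ █                       
       █   █                       
████████████                       
                                   
                                   
                                   
                                   
                                   
                                   


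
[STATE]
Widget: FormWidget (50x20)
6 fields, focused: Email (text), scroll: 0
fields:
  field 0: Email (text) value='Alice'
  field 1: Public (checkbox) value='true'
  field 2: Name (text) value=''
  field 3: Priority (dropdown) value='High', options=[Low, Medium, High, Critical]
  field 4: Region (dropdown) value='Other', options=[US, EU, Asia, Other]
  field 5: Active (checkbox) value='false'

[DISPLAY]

> Email:      [Alice                             ]
  Public:     [x]                                 
  Name:       [                                  ]
  Priority:   [High                             ▼]
  Region:     [Other                            ▼]
  Active:     [ ]                                 
                                                  
                                                  
                                                  
                                                  
                                                  
                                                  
                                                  
                                                  
                                                  
                                                  
                                                  
                                                  
                                                  
                                                  


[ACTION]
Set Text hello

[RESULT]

> Email:      [hello                             ]
  Public:     [x]                                 
  Name:       [                                  ]
  Priority:   [High                             ▼]
  Region:     [Other                            ▼]
  Active:     [ ]                                 
                                                  
                                                  
                                                  
                                                  
                                                  
                                                  
                                                  
                                                  
                                                  
                                                  
                                                  
                                                  
                                                  
                                                  


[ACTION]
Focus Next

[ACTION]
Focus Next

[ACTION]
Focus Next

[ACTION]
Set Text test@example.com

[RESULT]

  Email:      [hello                             ]
  Public:     [x]                                 
  Name:       [                                  ]
> Priority:   [High                             ▼]
  Region:     [Other                            ▼]
  Active:     [ ]                                 
                                                  
                                                  
                                                  
                                                  
                                                  
                                                  
                                                  
                                                  
                                                  
                                                  
                                                  
                                                  
                                                  
                                                  


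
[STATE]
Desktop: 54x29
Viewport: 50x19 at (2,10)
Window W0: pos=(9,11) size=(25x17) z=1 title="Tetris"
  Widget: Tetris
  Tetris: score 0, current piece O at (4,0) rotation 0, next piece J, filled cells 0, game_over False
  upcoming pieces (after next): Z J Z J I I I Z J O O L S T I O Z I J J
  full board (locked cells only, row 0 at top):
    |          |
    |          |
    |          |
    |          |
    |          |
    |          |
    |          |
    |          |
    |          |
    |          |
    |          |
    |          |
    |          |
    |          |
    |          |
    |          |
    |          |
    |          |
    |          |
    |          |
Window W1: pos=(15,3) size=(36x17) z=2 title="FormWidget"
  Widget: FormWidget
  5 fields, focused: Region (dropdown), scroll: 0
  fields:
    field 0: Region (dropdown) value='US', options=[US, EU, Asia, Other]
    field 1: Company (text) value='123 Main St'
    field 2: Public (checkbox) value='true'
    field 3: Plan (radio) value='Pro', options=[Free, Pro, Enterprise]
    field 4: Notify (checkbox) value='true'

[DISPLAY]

             ┃  Notify:     [x]                 ┃ 
       ┏━━━━━┃                                  ┃ 
       ┃ Tetr┃                                  ┃ 
       ┠─────┃                                  ┃ 
       ┃     ┃                                  ┃ 
       ┃     ┃                                  ┃ 
       ┃     ┃                                  ┃ 
       ┃     ┃                                  ┃ 
       ┃     ┃                                  ┃ 
       ┃     ┗━━━━━━━━━━━━━━━━━━━━━━━━━━━━━━━━━━┛ 
       ┃          │Score:      ┃                  
       ┃          │0           ┃                  
       ┃          │            ┃                  
       ┃          │            ┃                  
       ┃          │            ┃                  
       ┃          │            ┃                  
       ┃          │            ┃                  
       ┗━━━━━━━━━━━━━━━━━━━━━━━┛                  
                                                  


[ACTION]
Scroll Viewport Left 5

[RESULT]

               ┃  Notify:     [x]                 
         ┏━━━━━┃                                  
         ┃ Tetr┃                                  
         ┠─────┃                                  
         ┃     ┃                                  
         ┃     ┃                                  
         ┃     ┃                                  
         ┃     ┃                                  
         ┃     ┃                                  
         ┃     ┗━━━━━━━━━━━━━━━━━━━━━━━━━━━━━━━━━━
         ┃          │Score:      ┃                
         ┃          │0           ┃                
         ┃          │            ┃                
         ┃          │            ┃                
         ┃          │            ┃                
         ┃          │            ┃                
         ┃          │            ┃                
         ┗━━━━━━━━━━━━━━━━━━━━━━━┛                
                                                  


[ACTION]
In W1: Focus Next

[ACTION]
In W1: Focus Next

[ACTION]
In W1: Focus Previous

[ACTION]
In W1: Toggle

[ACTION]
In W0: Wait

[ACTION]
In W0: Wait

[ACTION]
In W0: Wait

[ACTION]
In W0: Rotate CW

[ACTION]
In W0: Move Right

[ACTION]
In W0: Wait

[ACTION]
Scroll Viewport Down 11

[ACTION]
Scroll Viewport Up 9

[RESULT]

                                                  
                                                  
               ┏━━━━━━━━━━━━━━━━━━━━━━━━━━━━━━━━━━
               ┃ FormWidget                       
               ┠──────────────────────────────────
               ┃  Region:     [US               ▼]
               ┃> Company:    [123 Main St       ]
               ┃  Public:     [x]                 
               ┃  Plan:       ( ) Free  (●) Pro  (
               ┃  Notify:     [x]                 
         ┏━━━━━┃                                  
         ┃ Tetr┃                                  
         ┠─────┃                                  
         ┃     ┃                                  
         ┃     ┃                                  
         ┃     ┃                                  
         ┃     ┃                                  
         ┃     ┃                                  
         ┃     ┗━━━━━━━━━━━━━━━━━━━━━━━━━━━━━━━━━━


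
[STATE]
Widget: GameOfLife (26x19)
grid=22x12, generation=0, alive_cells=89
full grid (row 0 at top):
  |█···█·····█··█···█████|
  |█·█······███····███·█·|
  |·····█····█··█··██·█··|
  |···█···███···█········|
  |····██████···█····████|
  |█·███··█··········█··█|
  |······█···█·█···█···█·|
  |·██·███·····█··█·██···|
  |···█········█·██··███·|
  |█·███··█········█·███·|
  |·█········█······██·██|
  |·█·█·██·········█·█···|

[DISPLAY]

Gen: 0                    
█···█·····█··█···█████    
█·█······███····███·█·    
·····█····█··█··██·█··    
···█···███···█········    
····██████···█····████    
█·███··█··········█··█    
······█···█·█···█···█·    
·██·███·····█··█·██···    
···█········█·██··███·    
█·███··█········█·███·    
·█········█······██·██    
·█·█·██·········█·█···    
                          
                          
                          
                          
                          
                          


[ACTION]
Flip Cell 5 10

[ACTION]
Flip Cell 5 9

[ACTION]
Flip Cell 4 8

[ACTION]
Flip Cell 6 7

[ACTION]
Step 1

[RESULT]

Gen: 1                    
·█·······███····█···██    
·█·······█·██········█    
···········██···█··█··    
·······█·██·███··█····    
··█··█············████    
···██····███·····██··█    
·······████·····█·██··    
··██████····█·██·██·█·    
······█······███····█·    
·████··········██·····    
██···██·········█···██    
··█···············██··    
                          
                          
                          
                          
                          
                          


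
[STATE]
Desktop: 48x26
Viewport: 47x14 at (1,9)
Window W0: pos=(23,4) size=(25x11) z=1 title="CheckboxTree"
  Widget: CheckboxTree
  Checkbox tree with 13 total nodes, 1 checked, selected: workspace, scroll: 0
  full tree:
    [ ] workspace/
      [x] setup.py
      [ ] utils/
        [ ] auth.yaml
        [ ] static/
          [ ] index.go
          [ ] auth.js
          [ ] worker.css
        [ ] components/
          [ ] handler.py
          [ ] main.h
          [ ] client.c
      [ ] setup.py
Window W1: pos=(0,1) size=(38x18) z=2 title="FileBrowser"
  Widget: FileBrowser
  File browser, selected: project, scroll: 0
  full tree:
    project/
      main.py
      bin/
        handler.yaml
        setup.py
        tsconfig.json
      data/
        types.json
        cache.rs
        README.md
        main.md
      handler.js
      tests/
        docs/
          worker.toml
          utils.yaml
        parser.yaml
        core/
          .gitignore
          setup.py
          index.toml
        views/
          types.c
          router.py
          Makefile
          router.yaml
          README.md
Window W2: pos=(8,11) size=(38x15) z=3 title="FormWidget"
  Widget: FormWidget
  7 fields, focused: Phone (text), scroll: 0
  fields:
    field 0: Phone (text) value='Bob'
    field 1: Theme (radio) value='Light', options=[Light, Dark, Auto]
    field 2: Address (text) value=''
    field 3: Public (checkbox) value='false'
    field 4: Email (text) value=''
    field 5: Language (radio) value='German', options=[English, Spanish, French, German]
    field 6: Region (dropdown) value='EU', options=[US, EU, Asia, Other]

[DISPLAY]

    [+] tests/                      ┃         ┃
                                    ┃yaml     ┃
       ┏━━━━━━━━━━━━━━━━━━━━━━━━━━━━━━━━━━━━┓ ┃
       ┃ FormWidget                         ┃ ┃
       ┠────────────────────────────────────┨ ┃
       ┃> Phone:      [Bob                 ]┃━┛
       ┃  Theme:      (●) Light  ( ) Dark  (┃  
       ┃  Address:    [                    ]┃  
       ┃  Public:     [ ]                   ┃  
━━━━━━━┃  Email:      [                    ]┃  
       ┃  Language:   ( ) English  ( ) Spani┃  
       ┃  Region:     [EU                 ▼]┃  
       ┃                                    ┃  
       ┃                                    ┃  


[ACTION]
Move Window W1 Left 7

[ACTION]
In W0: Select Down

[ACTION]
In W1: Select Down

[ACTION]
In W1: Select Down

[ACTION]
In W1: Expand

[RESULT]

      tsconfig.json                 ┃         ┃
    [+] data/                       ┃yaml     ┃
    han┏━━━━━━━━━━━━━━━━━━━━━━━━━━━━━━━━━━━━┓ ┃
    [+]┃ FormWidget                         ┃ ┃
       ┠────────────────────────────────────┨ ┃
       ┃> Phone:      [Bob                 ]┃━┛
       ┃  Theme:      (●) Light  ( ) Dark  (┃  
       ┃  Address:    [                    ]┃  
       ┃  Public:     [ ]                   ┃  
━━━━━━━┃  Email:      [                    ]┃  
       ┃  Language:   ( ) English  ( ) Spani┃  
       ┃  Region:     [EU                 ▼]┃  
       ┃                                    ┃  
       ┃                                    ┃  


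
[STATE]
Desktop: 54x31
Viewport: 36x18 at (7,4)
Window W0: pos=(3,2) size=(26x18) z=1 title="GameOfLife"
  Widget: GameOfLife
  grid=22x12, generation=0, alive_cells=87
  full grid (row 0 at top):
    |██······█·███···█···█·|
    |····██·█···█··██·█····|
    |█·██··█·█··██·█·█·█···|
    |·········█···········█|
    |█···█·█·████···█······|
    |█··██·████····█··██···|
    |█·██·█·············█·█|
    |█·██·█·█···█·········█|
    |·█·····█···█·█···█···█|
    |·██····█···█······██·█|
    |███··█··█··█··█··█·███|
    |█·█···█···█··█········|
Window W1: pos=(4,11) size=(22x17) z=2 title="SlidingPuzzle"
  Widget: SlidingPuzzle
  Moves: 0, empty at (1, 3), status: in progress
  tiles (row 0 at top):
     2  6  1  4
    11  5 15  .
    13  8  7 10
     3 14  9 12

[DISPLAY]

─────────────────────┨              
: 0                  ┃              
·····█·███···█···█·  ┃              
·██·█···█··██·█····  ┃              
█··█·█··██·█·█·█···  ┃              
······█···········█  ┃              
·█·█·████···█······  ┃              
━━━━━━━━━━━━━━━━━━┓  ┃              
lidingPuzzle      ┃  ┃              
──────────────────┨  ┃              
───┬────┬────┬────┃  ┃              
 2 │  6 │  1 │  4 ┃  ┃              
───┼────┼────┼────┃  ┃              
11 │  5 │ 15 │    ┃  ┃              
───┼────┼────┼────┃  ┃              
13 │  8 │  7 │ 10 ┃━━┛              
───┼────┼────┼────┃                 
 3 │ 14 │  9 │ 12 ┃                 


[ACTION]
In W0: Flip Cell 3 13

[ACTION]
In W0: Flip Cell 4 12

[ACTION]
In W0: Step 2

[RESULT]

─────────────────────┨              
: 2                  ┃              
█████████···██·····  ┃              
···········█··█····  ┃              
·······███···██····  ┃              
·······█·····█·····  ┃              
██·█····█···█······  ┃              
━━━━━━━━━━━━━━━━━━┓  ┃              
lidingPuzzle      ┃  ┃              
──────────────────┨  ┃              
───┬────┬────┬────┃  ┃              
 2 │  6 │  1 │  4 ┃  ┃              
───┼────┼────┼────┃  ┃              
11 │  5 │ 15 │    ┃  ┃              
───┼────┼────┼────┃  ┃              
13 │  8 │  7 │ 10 ┃━━┛              
───┼────┼────┼────┃                 
 3 │ 14 │  9 │ 12 ┃                 
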